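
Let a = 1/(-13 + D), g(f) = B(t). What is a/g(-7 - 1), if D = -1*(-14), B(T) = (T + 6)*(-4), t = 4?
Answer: -1/40 ≈ -0.025000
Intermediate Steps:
B(T) = -24 - 4*T (B(T) = (6 + T)*(-4) = -24 - 4*T)
g(f) = -40 (g(f) = -24 - 4*4 = -24 - 16 = -40)
D = 14
a = 1 (a = 1/(-13 + 14) = 1/1 = 1)
a/g(-7 - 1) = 1/(-40) = -1/40*1 = -1/40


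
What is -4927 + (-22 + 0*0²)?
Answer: -4949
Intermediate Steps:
-4927 + (-22 + 0*0²) = -4927 + (-22 + 0*0) = -4927 + (-22 + 0) = -4927 - 22 = -4949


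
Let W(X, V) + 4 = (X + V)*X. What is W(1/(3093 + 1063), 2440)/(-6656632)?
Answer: 58948703/114975584532352 ≈ 5.1271e-7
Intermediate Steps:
W(X, V) = -4 + X*(V + X) (W(X, V) = -4 + (X + V)*X = -4 + (V + X)*X = -4 + X*(V + X))
W(1/(3093 + 1063), 2440)/(-6656632) = (-4 + (1/(3093 + 1063))² + 2440/(3093 + 1063))/(-6656632) = (-4 + (1/4156)² + 2440/4156)*(-1/6656632) = (-4 + (1/4156)² + 2440*(1/4156))*(-1/6656632) = (-4 + 1/17272336 + 610/1039)*(-1/6656632) = -58948703/17272336*(-1/6656632) = 58948703/114975584532352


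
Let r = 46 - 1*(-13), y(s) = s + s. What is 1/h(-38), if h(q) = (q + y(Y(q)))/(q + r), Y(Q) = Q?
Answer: -7/38 ≈ -0.18421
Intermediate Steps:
y(s) = 2*s
r = 59 (r = 46 + 13 = 59)
h(q) = 3*q/(59 + q) (h(q) = (q + 2*q)/(q + 59) = (3*q)/(59 + q) = 3*q/(59 + q))
1/h(-38) = 1/(3*(-38)/(59 - 38)) = 1/(3*(-38)/21) = 1/(3*(-38)*(1/21)) = 1/(-38/7) = -7/38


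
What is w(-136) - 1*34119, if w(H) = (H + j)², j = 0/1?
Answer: -15623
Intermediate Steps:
j = 0 (j = 0*1 = 0)
w(H) = H² (w(H) = (H + 0)² = H²)
w(-136) - 1*34119 = (-136)² - 1*34119 = 18496 - 34119 = -15623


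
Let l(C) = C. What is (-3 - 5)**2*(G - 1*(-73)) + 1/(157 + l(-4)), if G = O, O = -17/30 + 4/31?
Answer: 110132411/23715 ≈ 4644.0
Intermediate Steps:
O = -407/930 (O = -17*1/30 + 4*(1/31) = -17/30 + 4/31 = -407/930 ≈ -0.43763)
G = -407/930 ≈ -0.43763
(-3 - 5)**2*(G - 1*(-73)) + 1/(157 + l(-4)) = (-3 - 5)**2*(-407/930 - 1*(-73)) + 1/(157 - 4) = (-8)**2*(-407/930 + 73) + 1/153 = 64*(67483/930) + 1/153 = 2159456/465 + 1/153 = 110132411/23715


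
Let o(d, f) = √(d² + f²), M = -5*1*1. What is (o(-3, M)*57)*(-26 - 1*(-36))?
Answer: 570*√34 ≈ 3323.6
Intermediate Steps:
M = -5 (M = -5*1 = -5)
(o(-3, M)*57)*(-26 - 1*(-36)) = (√((-3)² + (-5)²)*57)*(-26 - 1*(-36)) = (√(9 + 25)*57)*(-26 + 36) = (√34*57)*10 = (57*√34)*10 = 570*√34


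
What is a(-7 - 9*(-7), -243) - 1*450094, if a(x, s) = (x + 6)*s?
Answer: -465160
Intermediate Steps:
a(x, s) = s*(6 + x) (a(x, s) = (6 + x)*s = s*(6 + x))
a(-7 - 9*(-7), -243) - 1*450094 = -243*(6 + (-7 - 9*(-7))) - 1*450094 = -243*(6 + (-7 + 63)) - 450094 = -243*(6 + 56) - 450094 = -243*62 - 450094 = -15066 - 450094 = -465160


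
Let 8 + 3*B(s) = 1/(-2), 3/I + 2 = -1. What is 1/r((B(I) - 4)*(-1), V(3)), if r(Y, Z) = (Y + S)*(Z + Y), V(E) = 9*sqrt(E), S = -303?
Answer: 1476/12558059 - 1944*sqrt(3)/12558059 ≈ -0.00015059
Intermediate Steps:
I = -1 (I = 3/(-2 - 1) = 3/(-3) = 3*(-1/3) = -1)
B(s) = -17/6 (B(s) = -8/3 + (1/3)/(-2) = -8/3 + (1/3)*(-1/2) = -8/3 - 1/6 = -17/6)
r(Y, Z) = (-303 + Y)*(Y + Z) (r(Y, Z) = (Y - 303)*(Z + Y) = (-303 + Y)*(Y + Z))
1/r((B(I) - 4)*(-1), V(3)) = 1/(((-17/6 - 4)*(-1))**2 - 303*(-17/6 - 4)*(-1) - 2727*sqrt(3) + ((-17/6 - 4)*(-1))*(9*sqrt(3))) = 1/((-41/6*(-1))**2 - (-4141)*(-1)/2 - 2727*sqrt(3) + (-41/6*(-1))*(9*sqrt(3))) = 1/((41/6)**2 - 303*41/6 - 2727*sqrt(3) + 41*(9*sqrt(3))/6) = 1/(1681/36 - 4141/2 - 2727*sqrt(3) + 123*sqrt(3)/2) = 1/(-72857/36 - 5331*sqrt(3)/2)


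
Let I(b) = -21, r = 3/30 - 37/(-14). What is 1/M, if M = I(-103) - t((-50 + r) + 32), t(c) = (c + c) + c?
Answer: 35/867 ≈ 0.040369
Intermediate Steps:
r = 96/35 (r = 3*(1/30) - 37*(-1/14) = ⅒ + 37/14 = 96/35 ≈ 2.7429)
t(c) = 3*c (t(c) = 2*c + c = 3*c)
M = 867/35 (M = -21 - 3*((-50 + 96/35) + 32) = -21 - 3*(-1654/35 + 32) = -21 - 3*(-534)/35 = -21 - 1*(-1602/35) = -21 + 1602/35 = 867/35 ≈ 24.771)
1/M = 1/(867/35) = 35/867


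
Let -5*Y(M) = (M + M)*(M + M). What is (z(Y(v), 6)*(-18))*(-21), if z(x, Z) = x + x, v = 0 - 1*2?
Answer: -12096/5 ≈ -2419.2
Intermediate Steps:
v = -2 (v = 0 - 2 = -2)
Y(M) = -4*M**2/5 (Y(M) = -(M + M)*(M + M)/5 = -2*M*2*M/5 = -4*M**2/5)
z(x, Z) = 2*x
(z(Y(v), 6)*(-18))*(-21) = ((2*(-4/5*(-2)**2))*(-18))*(-21) = ((2*(-4/5*4))*(-18))*(-21) = ((2*(-16/5))*(-18))*(-21) = -32/5*(-18)*(-21) = (576/5)*(-21) = -12096/5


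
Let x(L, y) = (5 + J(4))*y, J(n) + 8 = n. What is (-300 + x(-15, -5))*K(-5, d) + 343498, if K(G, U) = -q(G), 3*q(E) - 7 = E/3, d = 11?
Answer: 3096362/9 ≈ 3.4404e+5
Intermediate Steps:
J(n) = -8 + n
q(E) = 7/3 + E/9 (q(E) = 7/3 + (E/3)/3 = 7/3 + E/9)
x(L, y) = y (x(L, y) = (5 + (-8 + 4))*y = (5 - 4)*y = 1*y = y)
K(G, U) = -7/3 - G/9 (K(G, U) = -(7/3 + G/9) = -7/3 - G/9)
(-300 + x(-15, -5))*K(-5, d) + 343498 = (-300 - 5)*(-7/3 - 1/9*(-5)) + 343498 = -305*(-7/3 + 5/9) + 343498 = -305*(-16/9) + 343498 = 4880/9 + 343498 = 3096362/9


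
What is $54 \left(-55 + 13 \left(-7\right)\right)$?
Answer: $-7884$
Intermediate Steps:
$54 \left(-55 + 13 \left(-7\right)\right) = 54 \left(-55 - 91\right) = 54 \left(-146\right) = -7884$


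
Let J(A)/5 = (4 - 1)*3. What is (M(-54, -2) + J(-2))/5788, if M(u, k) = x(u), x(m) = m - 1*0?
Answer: -9/5788 ≈ -0.0015549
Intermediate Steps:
x(m) = m (x(m) = m + 0 = m)
M(u, k) = u
J(A) = 45 (J(A) = 5*((4 - 1)*3) = 5*(3*3) = 5*9 = 45)
(M(-54, -2) + J(-2))/5788 = (-54 + 45)/5788 = -9*1/5788 = -9/5788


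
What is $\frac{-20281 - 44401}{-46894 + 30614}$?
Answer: $\frac{32341}{8140} \approx 3.9731$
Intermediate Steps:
$\frac{-20281 - 44401}{-46894 + 30614} = - \frac{64682}{-16280} = \left(-64682\right) \left(- \frac{1}{16280}\right) = \frac{32341}{8140}$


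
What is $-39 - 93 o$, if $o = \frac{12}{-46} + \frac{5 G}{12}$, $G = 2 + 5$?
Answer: $- \frac{26311}{92} \approx -285.99$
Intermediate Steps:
$G = 7$
$o = \frac{733}{276}$ ($o = \frac{12}{-46} + \frac{5 \cdot 7}{12} = 12 \left(- \frac{1}{46}\right) + 35 \cdot \frac{1}{12} = - \frac{6}{23} + \frac{35}{12} = \frac{733}{276} \approx 2.6558$)
$-39 - 93 o = -39 - \frac{22723}{92} = - \frac{26311}{92}$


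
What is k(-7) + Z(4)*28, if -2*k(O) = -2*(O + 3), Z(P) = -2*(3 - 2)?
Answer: -60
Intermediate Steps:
Z(P) = -2 (Z(P) = -2*1 = -2)
k(O) = 3 + O (k(O) = -(-1)*(O + 3) = -(-1)*(3 + O) = -(-6 - 2*O)/2 = 3 + O)
k(-7) + Z(4)*28 = (3 - 7) - 2*28 = -4 - 56 = -60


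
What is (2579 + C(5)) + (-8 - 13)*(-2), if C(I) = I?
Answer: 2626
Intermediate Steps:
(2579 + C(5)) + (-8 - 13)*(-2) = (2579 + 5) + (-8 - 13)*(-2) = 2584 - 21*(-2) = 2584 + 42 = 2626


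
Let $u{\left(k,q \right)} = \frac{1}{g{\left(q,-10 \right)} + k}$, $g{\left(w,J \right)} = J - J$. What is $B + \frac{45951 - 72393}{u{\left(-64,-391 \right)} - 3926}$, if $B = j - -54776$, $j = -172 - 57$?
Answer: $\frac{4569148081}{83755} \approx 54554.0$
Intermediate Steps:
$g{\left(w,J \right)} = 0$
$j = -229$
$u{\left(k,q \right)} = \frac{1}{k}$ ($u{\left(k,q \right)} = \frac{1}{0 + k} = \frac{1}{k}$)
$B = 54547$ ($B = -229 - -54776 = -229 + 54776 = 54547$)
$B + \frac{45951 - 72393}{u{\left(-64,-391 \right)} - 3926} = 54547 + \frac{45951 - 72393}{\frac{1}{-64} - 3926} = 54547 - \frac{26442}{- \frac{1}{64} - 3926} = 54547 - \frac{26442}{- \frac{251265}{64}} = 54547 - - \frac{564096}{83755} = 54547 + \frac{564096}{83755} = \frac{4569148081}{83755}$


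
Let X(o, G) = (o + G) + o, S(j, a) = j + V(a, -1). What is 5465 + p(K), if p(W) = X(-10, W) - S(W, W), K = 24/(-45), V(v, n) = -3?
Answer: 5448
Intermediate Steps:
S(j, a) = -3 + j (S(j, a) = j - 3 = -3 + j)
X(o, G) = G + 2*o (X(o, G) = (G + o) + o = G + 2*o)
K = -8/15 (K = 24*(-1/45) = -8/15 ≈ -0.53333)
p(W) = -17 (p(W) = (W + 2*(-10)) - (-3 + W) = (W - 20) + (3 - W) = (-20 + W) + (3 - W) = -17)
5465 + p(K) = 5465 - 17 = 5448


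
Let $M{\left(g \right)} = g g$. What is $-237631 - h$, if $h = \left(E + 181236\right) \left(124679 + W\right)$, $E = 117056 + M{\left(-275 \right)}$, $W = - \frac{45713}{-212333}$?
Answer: $- \frac{9898946576102063}{212333} \approx -4.662 \cdot 10^{10}$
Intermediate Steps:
$M{\left(g \right)} = g^{2}$
$W = \frac{45713}{212333}$ ($W = \left(-45713\right) \left(- \frac{1}{212333}\right) = \frac{45713}{212333} \approx 0.21529$)
$E = 192681$ ($E = 117056 + \left(-275\right)^{2} = 117056 + 75625 = 192681$)
$h = \frac{9898896119198940}{212333}$ ($h = \left(192681 + 181236\right) \left(124679 + \frac{45713}{212333}\right) = 373917 \cdot \frac{26473511820}{212333} = \frac{9898896119198940}{212333} \approx 4.662 \cdot 10^{10}$)
$-237631 - h = -237631 - \frac{9898896119198940}{212333} = - \frac{9898946576102063}{212333}$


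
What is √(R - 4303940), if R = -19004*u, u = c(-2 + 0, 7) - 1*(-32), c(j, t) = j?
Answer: 2*I*√1218515 ≈ 2207.7*I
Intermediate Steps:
u = 30 (u = (-2 + 0) - 1*(-32) = -2 + 32 = 30)
R = -570120 (R = -19004*30 = -570120)
√(R - 4303940) = √(-570120 - 4303940) = √(-4874060) = 2*I*√1218515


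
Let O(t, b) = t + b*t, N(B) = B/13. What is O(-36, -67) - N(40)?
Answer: 30848/13 ≈ 2372.9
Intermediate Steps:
N(B) = B/13 (N(B) = B*(1/13) = B/13)
O(-36, -67) - N(40) = -36*(1 - 67) - 40/13 = -36*(-66) - 1*40/13 = 2376 - 40/13 = 30848/13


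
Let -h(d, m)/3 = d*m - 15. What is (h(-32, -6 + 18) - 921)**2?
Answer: 76176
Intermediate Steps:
h(d, m) = 45 - 3*d*m (h(d, m) = -3*(d*m - 15) = -3*(-15 + d*m) = 45 - 3*d*m)
(h(-32, -6 + 18) - 921)**2 = ((45 - 3*(-32)*(-6 + 18)) - 921)**2 = ((45 - 3*(-32)*12) - 921)**2 = ((45 + 1152) - 921)**2 = (1197 - 921)**2 = 276**2 = 76176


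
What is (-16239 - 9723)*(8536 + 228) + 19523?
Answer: -227511445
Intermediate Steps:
(-16239 - 9723)*(8536 + 228) + 19523 = -25962*8764 + 19523 = -227530968 + 19523 = -227511445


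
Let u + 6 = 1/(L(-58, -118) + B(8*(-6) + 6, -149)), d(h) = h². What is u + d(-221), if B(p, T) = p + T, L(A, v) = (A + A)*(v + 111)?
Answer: 30326536/621 ≈ 48835.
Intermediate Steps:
L(A, v) = 2*A*(111 + v) (L(A, v) = (2*A)*(111 + v) = 2*A*(111 + v))
B(p, T) = T + p
u = -3725/621 (u = -6 + 1/(2*(-58)*(111 - 118) + (-149 + (8*(-6) + 6))) = -6 + 1/(2*(-58)*(-7) + (-149 + (-48 + 6))) = -6 + 1/(812 + (-149 - 42)) = -6 + 1/(812 - 191) = -6 + 1/621 = -3725/621 ≈ -5.9984)
u + d(-221) = -3725/621 + (-221)² = -3725/621 + 48841 = 30326536/621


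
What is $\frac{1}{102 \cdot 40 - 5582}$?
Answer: $- \frac{1}{1502} \approx -0.00066578$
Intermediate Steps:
$\frac{1}{102 \cdot 40 - 5582} = \frac{1}{4080 - 5582} = \frac{1}{-1502} = - \frac{1}{1502}$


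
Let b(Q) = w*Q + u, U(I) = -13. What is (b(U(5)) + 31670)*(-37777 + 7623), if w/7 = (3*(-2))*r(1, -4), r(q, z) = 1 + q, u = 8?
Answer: -988146580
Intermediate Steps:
w = -84 (w = 7*((3*(-2))*(1 + 1)) = 7*(-6*2) = 7*(-12) = -84)
b(Q) = 8 - 84*Q (b(Q) = -84*Q + 8 = 8 - 84*Q)
(b(U(5)) + 31670)*(-37777 + 7623) = ((8 - 84*(-13)) + 31670)*(-37777 + 7623) = ((8 + 1092) + 31670)*(-30154) = (1100 + 31670)*(-30154) = 32770*(-30154) = -988146580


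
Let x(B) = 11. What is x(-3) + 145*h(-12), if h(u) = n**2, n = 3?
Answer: 1316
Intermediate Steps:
h(u) = 9 (h(u) = 3**2 = 9)
x(-3) + 145*h(-12) = 11 + 145*9 = 11 + 1305 = 1316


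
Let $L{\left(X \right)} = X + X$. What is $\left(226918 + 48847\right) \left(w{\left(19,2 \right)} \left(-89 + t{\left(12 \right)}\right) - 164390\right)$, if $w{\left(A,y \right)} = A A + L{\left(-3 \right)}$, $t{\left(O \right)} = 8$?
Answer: $-53262630925$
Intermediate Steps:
$L{\left(X \right)} = 2 X$
$w{\left(A,y \right)} = -6 + A^{2}$ ($w{\left(A,y \right)} = A A + 2 \left(-3\right) = A^{2} - 6 = -6 + A^{2}$)
$\left(226918 + 48847\right) \left(w{\left(19,2 \right)} \left(-89 + t{\left(12 \right)}\right) - 164390\right) = \left(226918 + 48847\right) \left(\left(-6 + 19^{2}\right) \left(-89 + 8\right) - 164390\right) = 275765 \left(\left(-6 + 361\right) \left(-81\right) - 164390\right) = 275765 \left(355 \left(-81\right) - 164390\right) = 275765 \left(-28755 - 164390\right) = 275765 \left(-193145\right) = -53262630925$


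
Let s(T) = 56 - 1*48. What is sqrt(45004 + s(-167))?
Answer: 22*sqrt(93) ≈ 212.16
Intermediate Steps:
s(T) = 8 (s(T) = 56 - 48 = 8)
sqrt(45004 + s(-167)) = sqrt(45004 + 8) = sqrt(45012) = 22*sqrt(93)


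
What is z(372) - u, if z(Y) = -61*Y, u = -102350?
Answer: 79658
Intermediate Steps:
z(372) - u = -61*372 - 1*(-102350) = -22692 + 102350 = 79658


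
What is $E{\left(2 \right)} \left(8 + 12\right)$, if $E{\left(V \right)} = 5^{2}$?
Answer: $500$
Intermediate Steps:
$E{\left(V \right)} = 25$
$E{\left(2 \right)} \left(8 + 12\right) = 25 \left(8 + 12\right) = 25 \cdot 20 = 500$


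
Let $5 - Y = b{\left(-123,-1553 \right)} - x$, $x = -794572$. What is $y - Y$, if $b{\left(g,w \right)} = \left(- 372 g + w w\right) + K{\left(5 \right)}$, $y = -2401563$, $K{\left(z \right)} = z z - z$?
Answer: $850589$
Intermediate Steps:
$K{\left(z \right)} = z^{2} - z$
$b{\left(g,w \right)} = 20 + w^{2} - 372 g$ ($b{\left(g,w \right)} = \left(- 372 g + w w\right) + 5 \left(-1 + 5\right) = \left(- 372 g + w^{2}\right) + 5 \cdot 4 = \left(w^{2} - 372 g\right) + 20 = 20 + w^{2} - 372 g$)
$Y = -3252152$ ($Y = 5 - \left(\left(20 + \left(-1553\right)^{2} - -45756\right) - -794572\right) = 5 - \left(\left(20 + 2411809 + 45756\right) + 794572\right) = 5 - \left(2457585 + 794572\right) = 5 - 3252157 = -3252152$)
$y - Y = -2401563 - -3252152 = -2401563 + 3252152 = 850589$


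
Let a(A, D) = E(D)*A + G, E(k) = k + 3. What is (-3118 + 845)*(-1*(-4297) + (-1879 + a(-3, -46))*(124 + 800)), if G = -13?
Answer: 3692977195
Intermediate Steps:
E(k) = 3 + k
a(A, D) = -13 + A*(3 + D) (a(A, D) = (3 + D)*A - 13 = A*(3 + D) - 13 = -13 + A*(3 + D))
(-3118 + 845)*(-1*(-4297) + (-1879 + a(-3, -46))*(124 + 800)) = (-3118 + 845)*(-1*(-4297) + (-1879 + (-13 - 3*(3 - 46)))*(124 + 800)) = -2273*(4297 + (-1879 + (-13 - 3*(-43)))*924) = -2273*(4297 + (-1879 + (-13 + 129))*924) = -2273*(4297 + (-1879 + 116)*924) = -2273*(4297 - 1763*924) = -2273*(4297 - 1629012) = -2273*(-1624715) = 3692977195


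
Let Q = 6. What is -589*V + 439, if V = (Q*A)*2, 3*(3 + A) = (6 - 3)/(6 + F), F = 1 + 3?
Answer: 104681/5 ≈ 20936.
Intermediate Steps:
F = 4
A = -29/10 (A = -3 + ((6 - 3)/(6 + 4))/3 = -3 + (3/10)/3 = -3 + (3*(⅒))/3 = -3 + (⅓)*(3/10) = -3 + ⅒ = -29/10 ≈ -2.9000)
V = -174/5 (V = (6*(-29/10))*2 = -87/5*2 = -174/5 ≈ -34.800)
-589*V + 439 = -589*(-174/5) + 439 = 102486/5 + 439 = 104681/5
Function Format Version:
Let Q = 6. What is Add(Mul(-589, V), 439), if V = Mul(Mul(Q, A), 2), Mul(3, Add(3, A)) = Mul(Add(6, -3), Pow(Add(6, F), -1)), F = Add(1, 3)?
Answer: Rational(104681, 5) ≈ 20936.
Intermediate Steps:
F = 4
A = Rational(-29, 10) (A = Add(-3, Mul(Rational(1, 3), Mul(Add(6, -3), Pow(Add(6, 4), -1)))) = Add(-3, Mul(Rational(1, 3), Mul(3, Pow(10, -1)))) = Add(-3, Mul(Rational(1, 3), Mul(3, Rational(1, 10)))) = Add(-3, Mul(Rational(1, 3), Rational(3, 10))) = Add(-3, Rational(1, 10)) = Rational(-29, 10) ≈ -2.9000)
V = Rational(-174, 5) (V = Mul(Mul(6, Rational(-29, 10)), 2) = Mul(Rational(-87, 5), 2) = Rational(-174, 5) ≈ -34.800)
Add(Mul(-589, V), 439) = Add(Mul(-589, Rational(-174, 5)), 439) = Add(Rational(102486, 5), 439) = Rational(104681, 5)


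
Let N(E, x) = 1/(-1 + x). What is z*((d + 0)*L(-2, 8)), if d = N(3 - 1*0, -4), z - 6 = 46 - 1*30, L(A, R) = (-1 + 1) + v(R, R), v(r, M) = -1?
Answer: 22/5 ≈ 4.4000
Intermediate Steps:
L(A, R) = -1 (L(A, R) = (-1 + 1) - 1 = 0 - 1 = -1)
z = 22 (z = 6 + (46 - 1*30) = 6 + (46 - 30) = 6 + 16 = 22)
d = -⅕ (d = 1/(-1 - 4) = 1/(-5) = -⅕ ≈ -0.20000)
z*((d + 0)*L(-2, 8)) = 22*((-⅕ + 0)*(-1)) = 22*(-⅕*(-1)) = 22*(⅕) = 22/5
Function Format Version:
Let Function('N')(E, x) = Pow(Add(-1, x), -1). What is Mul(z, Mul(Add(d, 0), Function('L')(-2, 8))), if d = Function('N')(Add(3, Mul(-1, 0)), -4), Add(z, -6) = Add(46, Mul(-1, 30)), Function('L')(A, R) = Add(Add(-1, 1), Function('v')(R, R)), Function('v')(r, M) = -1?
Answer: Rational(22, 5) ≈ 4.4000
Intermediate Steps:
Function('L')(A, R) = -1 (Function('L')(A, R) = Add(Add(-1, 1), -1) = Add(0, -1) = -1)
z = 22 (z = Add(6, Add(46, Mul(-1, 30))) = Add(6, Add(46, -30)) = Add(6, 16) = 22)
d = Rational(-1, 5) (d = Pow(Add(-1, -4), -1) = Pow(-5, -1) = Rational(-1, 5) ≈ -0.20000)
Mul(z, Mul(Add(d, 0), Function('L')(-2, 8))) = Mul(22, Mul(Add(Rational(-1, 5), 0), -1)) = Mul(22, Mul(Rational(-1, 5), -1)) = Mul(22, Rational(1, 5)) = Rational(22, 5)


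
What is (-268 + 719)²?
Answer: 203401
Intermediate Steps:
(-268 + 719)² = 451² = 203401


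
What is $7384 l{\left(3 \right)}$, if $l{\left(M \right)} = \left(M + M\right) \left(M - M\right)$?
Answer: $0$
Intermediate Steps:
$l{\left(M \right)} = 0$ ($l{\left(M \right)} = 2 M 0 = 0$)
$7384 l{\left(3 \right)} = 7384 \cdot 0 = 0$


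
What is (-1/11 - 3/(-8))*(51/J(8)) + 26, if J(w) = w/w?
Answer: 3563/88 ≈ 40.489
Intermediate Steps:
J(w) = 1
(-1/11 - 3/(-8))*(51/J(8)) + 26 = (-1/11 - 3/(-8))*(51/1) + 26 = (-1*1/11 - 3*(-⅛))*(51*1) + 26 = (-1/11 + 3/8)*51 + 26 = (25/88)*51 + 26 = 1275/88 + 26 = 3563/88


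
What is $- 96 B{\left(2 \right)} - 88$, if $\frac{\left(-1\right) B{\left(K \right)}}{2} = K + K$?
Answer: $680$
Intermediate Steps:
$B{\left(K \right)} = - 4 K$ ($B{\left(K \right)} = - 2 \left(K + K\right) = - 2 \cdot 2 K = - 4 K$)
$- 96 B{\left(2 \right)} - 88 = - 96 \left(\left(-4\right) 2\right) - 88 = \left(-96\right) \left(-8\right) - 88 = 768 - 88 = 680$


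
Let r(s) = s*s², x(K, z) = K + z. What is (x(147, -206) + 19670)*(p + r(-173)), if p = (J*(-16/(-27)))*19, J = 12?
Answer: -101537558423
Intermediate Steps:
p = 1216/9 (p = (12*(-16/(-27)))*19 = (12*(-16*(-1/27)))*19 = (12*(16/27))*19 = (64/9)*19 = 1216/9 ≈ 135.11)
r(s) = s³
(x(147, -206) + 19670)*(p + r(-173)) = ((147 - 206) + 19670)*(1216/9 + (-173)³) = (-59 + 19670)*(1216/9 - 5177717) = 19611*(-46598237/9) = -101537558423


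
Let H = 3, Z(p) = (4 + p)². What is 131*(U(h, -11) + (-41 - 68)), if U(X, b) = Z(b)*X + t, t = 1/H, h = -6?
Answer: -158248/3 ≈ -52749.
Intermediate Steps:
t = ⅓ (t = 1/3 = ⅓ ≈ 0.33333)
U(X, b) = ⅓ + X*(4 + b)² (U(X, b) = (4 + b)²*X + ⅓ = X*(4 + b)² + ⅓ = ⅓ + X*(4 + b)²)
131*(U(h, -11) + (-41 - 68)) = 131*((⅓ - 6*(4 - 11)²) + (-41 - 68)) = 131*((⅓ - 6*(-7)²) - 109) = 131*((⅓ - 6*49) - 109) = 131*((⅓ - 294) - 109) = 131*(-881/3 - 109) = 131*(-1208/3) = -158248/3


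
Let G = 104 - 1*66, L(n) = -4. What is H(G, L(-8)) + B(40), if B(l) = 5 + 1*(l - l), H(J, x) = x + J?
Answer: 39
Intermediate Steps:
G = 38 (G = 104 - 66 = 38)
H(J, x) = J + x
B(l) = 5 (B(l) = 5 + 1*0 = 5 + 0 = 5)
H(G, L(-8)) + B(40) = (38 - 4) + 5 = 34 + 5 = 39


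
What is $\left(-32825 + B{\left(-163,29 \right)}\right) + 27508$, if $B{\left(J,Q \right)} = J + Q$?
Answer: $-5451$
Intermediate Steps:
$\left(-32825 + B{\left(-163,29 \right)}\right) + 27508 = \left(-32825 + \left(-163 + 29\right)\right) + 27508 = \left(-32825 - 134\right) + 27508 = -32959 + 27508 = -5451$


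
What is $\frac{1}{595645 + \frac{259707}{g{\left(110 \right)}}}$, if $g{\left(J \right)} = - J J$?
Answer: $\frac{12100}{7207044793} \approx 1.6789 \cdot 10^{-6}$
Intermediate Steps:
$g{\left(J \right)} = - J^{2}$
$\frac{1}{595645 + \frac{259707}{g{\left(110 \right)}}} = \frac{1}{595645 + \frac{259707}{\left(-1\right) 110^{2}}} = \frac{1}{595645 + \frac{259707}{\left(-1\right) 12100}} = \frac{1}{595645 + \frac{259707}{-12100}} = \frac{1}{595645 + 259707 \left(- \frac{1}{12100}\right)} = \frac{1}{595645 - \frac{259707}{12100}} = \frac{1}{\frac{7207044793}{12100}} = \frac{12100}{7207044793}$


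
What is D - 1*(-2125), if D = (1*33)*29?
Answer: 3082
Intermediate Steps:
D = 957 (D = 33*29 = 957)
D - 1*(-2125) = 957 - 1*(-2125) = 957 + 2125 = 3082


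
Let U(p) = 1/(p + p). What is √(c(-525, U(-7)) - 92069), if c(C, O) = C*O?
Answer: I*√368126/2 ≈ 303.37*I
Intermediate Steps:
U(p) = 1/(2*p)
√(c(-525, U(-7)) - 92069) = √(-525/(2*(-7)) - 92069) = √(-525*(-1)/(2*7) - 92069) = √(-525*(-1/14) - 92069) = √(75/2 - 92069) = √(-184063/2) = I*√368126/2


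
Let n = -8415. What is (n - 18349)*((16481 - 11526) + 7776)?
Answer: -340732484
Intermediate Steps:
(n - 18349)*((16481 - 11526) + 7776) = (-8415 - 18349)*((16481 - 11526) + 7776) = -26764*(4955 + 7776) = -26764*12731 = -340732484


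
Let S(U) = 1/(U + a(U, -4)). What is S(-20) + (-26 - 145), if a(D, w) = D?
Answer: -6841/40 ≈ -171.02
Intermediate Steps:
S(U) = 1/(2*U) (S(U) = 1/(U + U) = 1/(2*U))
S(-20) + (-26 - 145) = (½)/(-20) + (-26 - 145) = (½)*(-1/20) - 171 = -1/40 - 171 = -6841/40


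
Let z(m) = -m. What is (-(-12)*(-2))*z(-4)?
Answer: -96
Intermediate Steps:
(-(-12)*(-2))*z(-4) = (-(-12)*(-2))*(-1*(-4)) = -3*8*4 = -24*4 = -96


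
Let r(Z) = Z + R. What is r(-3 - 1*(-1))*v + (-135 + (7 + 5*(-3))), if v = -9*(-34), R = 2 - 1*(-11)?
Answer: 3223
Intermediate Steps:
R = 13 (R = 2 + 11 = 13)
r(Z) = 13 + Z (r(Z) = Z + 13 = 13 + Z)
v = 306
r(-3 - 1*(-1))*v + (-135 + (7 + 5*(-3))) = (13 + (-3 - 1*(-1)))*306 + (-135 + (7 + 5*(-3))) = (13 + (-3 + 1))*306 + (-135 + (7 - 15)) = (13 - 2)*306 + (-135 - 8) = 11*306 - 143 = 3366 - 143 = 3223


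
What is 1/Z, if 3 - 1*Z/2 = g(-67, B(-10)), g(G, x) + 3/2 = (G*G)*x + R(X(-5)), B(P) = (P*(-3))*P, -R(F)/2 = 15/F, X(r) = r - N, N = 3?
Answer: 2/5386803 ≈ 3.7128e-7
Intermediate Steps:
X(r) = -3 + r (X(r) = r - 1*3 = r - 3 = -3 + r)
R(F) = -30/F
B(P) = -3*P**2 (B(P) = (-3*P)*P = -3*P**2)
g(G, x) = 9/4 + x*G**2 (g(G, x) = -3/2 + ((G*G)*x - 30/(-3 - 5)) = -3/2 + (G**2*x - 30/(-8)) = -3/2 + (x*G**2 - 30*(-1/8)) = -3/2 + (x*G**2 + 15/4) = -3/2 + (15/4 + x*G**2) = 9/4 + x*G**2)
Z = 5386803/2 (Z = 6 - 2*(9/4 - 3*(-10)**2*(-67)**2) = 6 - 2*(9/4 - 3*100*4489) = 6 - 2*(9/4 - 300*4489) = 6 - 2*(9/4 - 1346700) = 6 - 2*(-5386791/4) = 6 + 5386791/2 = 5386803/2 ≈ 2.6934e+6)
1/Z = 1/(5386803/2) = 2/5386803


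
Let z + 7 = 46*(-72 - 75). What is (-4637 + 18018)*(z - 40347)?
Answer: -630459196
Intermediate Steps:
z = -6769 (z = -7 + 46*(-72 - 75) = -7 + 46*(-147) = -7 - 6762 = -6769)
(-4637 + 18018)*(z - 40347) = (-4637 + 18018)*(-6769 - 40347) = 13381*(-47116) = -630459196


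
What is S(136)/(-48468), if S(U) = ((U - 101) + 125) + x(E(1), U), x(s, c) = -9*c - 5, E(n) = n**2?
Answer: 1069/48468 ≈ 0.022056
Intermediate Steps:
x(s, c) = -5 - 9*c
S(U) = 19 - 8*U (S(U) = ((U - 101) + 125) + (-5 - 9*U) = ((-101 + U) + 125) + (-5 - 9*U) = (24 + U) + (-5 - 9*U) = 19 - 8*U)
S(136)/(-48468) = (19 - 8*136)/(-48468) = (19 - 1088)*(-1/48468) = -1069*(-1/48468) = 1069/48468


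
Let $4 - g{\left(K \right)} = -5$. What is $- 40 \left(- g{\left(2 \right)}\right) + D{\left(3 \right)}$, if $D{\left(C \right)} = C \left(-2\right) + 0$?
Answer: $354$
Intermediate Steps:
$g{\left(K \right)} = 9$ ($g{\left(K \right)} = 4 - -5 = 4 + 5 = 9$)
$D{\left(C \right)} = - 2 C$ ($D{\left(C \right)} = - 2 C + 0 = - 2 C$)
$- 40 \left(- g{\left(2 \right)}\right) + D{\left(3 \right)} = - 40 \left(\left(-1\right) 9\right) - 6 = \left(-40\right) \left(-9\right) - 6 = 360 - 6 = 354$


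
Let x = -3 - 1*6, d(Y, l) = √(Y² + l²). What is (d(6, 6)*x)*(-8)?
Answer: 432*√2 ≈ 610.94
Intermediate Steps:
x = -9 (x = -3 - 6 = -9)
(d(6, 6)*x)*(-8) = (√(6² + 6²)*(-9))*(-8) = (√(36 + 36)*(-9))*(-8) = (√72*(-9))*(-8) = ((6*√2)*(-9))*(-8) = -54*√2*(-8) = 432*√2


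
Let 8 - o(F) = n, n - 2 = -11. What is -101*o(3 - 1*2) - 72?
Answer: -1789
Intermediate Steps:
n = -9 (n = 2 - 11 = -9)
o(F) = 17 (o(F) = 8 - 1*(-9) = 8 + 9 = 17)
-101*o(3 - 1*2) - 72 = -101*17 - 72 = -1717 - 72 = -1789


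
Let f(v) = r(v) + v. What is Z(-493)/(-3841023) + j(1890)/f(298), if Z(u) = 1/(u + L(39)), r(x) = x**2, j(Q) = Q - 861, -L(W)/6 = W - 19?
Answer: 105340393651/9121515461526 ≈ 0.011549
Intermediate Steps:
L(W) = 114 - 6*W (L(W) = -6*(W - 19) = -6*(-19 + W) = 114 - 6*W)
j(Q) = -861 + Q
f(v) = v + v**2 (f(v) = v**2 + v = v + v**2)
Z(u) = 1/(-120 + u) (Z(u) = 1/(u + (114 - 6*39)) = 1/(u + (114 - 234)) = 1/(u - 120) = 1/(-120 + u))
Z(-493)/(-3841023) + j(1890)/f(298) = 1/(-120 - 493*(-3841023)) + (-861 + 1890)/((298*(1 + 298))) = -1/3841023/(-613) + 1029/((298*299)) = -1/613*(-1/3841023) + 1029/89102 = 1/2354547099 + 1029*(1/89102) = 1/2354547099 + 1029/89102 = 105340393651/9121515461526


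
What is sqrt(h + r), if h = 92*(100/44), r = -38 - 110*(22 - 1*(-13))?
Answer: 2*I*sqrt(111287)/11 ≈ 60.654*I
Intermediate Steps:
r = -3888 (r = -38 - 110*(22 + 13) = -38 - 110*35 = -38 - 3850 = -3888)
h = 2300/11 (h = 92*(100*(1/44)) = 92*(25/11) = 2300/11 ≈ 209.09)
sqrt(h + r) = sqrt(2300/11 - 3888) = sqrt(-40468/11) = 2*I*sqrt(111287)/11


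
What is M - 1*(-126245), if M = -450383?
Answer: -324138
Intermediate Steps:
M - 1*(-126245) = -450383 - 1*(-126245) = -450383 + 126245 = -324138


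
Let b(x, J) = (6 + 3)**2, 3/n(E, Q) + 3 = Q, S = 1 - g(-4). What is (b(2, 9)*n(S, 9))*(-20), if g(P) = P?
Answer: -810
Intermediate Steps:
S = 5 (S = 1 - 1*(-4) = 1 + 4 = 5)
n(E, Q) = 3/(-3 + Q)
b(x, J) = 81 (b(x, J) = 9**2 = 81)
(b(2, 9)*n(S, 9))*(-20) = (81*(3/(-3 + 9)))*(-20) = (81*(3/6))*(-20) = (81*(3*(1/6)))*(-20) = (81*(1/2))*(-20) = (81/2)*(-20) = -810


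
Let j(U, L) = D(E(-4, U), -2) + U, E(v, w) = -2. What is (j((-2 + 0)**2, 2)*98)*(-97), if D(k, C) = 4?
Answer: -76048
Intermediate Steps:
j(U, L) = 4 + U
(j((-2 + 0)**2, 2)*98)*(-97) = ((4 + (-2 + 0)**2)*98)*(-97) = ((4 + (-2)**2)*98)*(-97) = ((4 + 4)*98)*(-97) = (8*98)*(-97) = 784*(-97) = -76048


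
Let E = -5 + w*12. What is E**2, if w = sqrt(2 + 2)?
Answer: 361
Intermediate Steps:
w = 2 (w = sqrt(4) = 2)
E = 19 (E = -5 + 2*12 = -5 + 24 = 19)
E**2 = 19**2 = 361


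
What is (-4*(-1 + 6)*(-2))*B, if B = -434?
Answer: -17360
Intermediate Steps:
(-4*(-1 + 6)*(-2))*B = (-4*(-1 + 6)*(-2))*(-434) = (-4*5*(-2))*(-434) = -20*(-2)*(-434) = 40*(-434) = -17360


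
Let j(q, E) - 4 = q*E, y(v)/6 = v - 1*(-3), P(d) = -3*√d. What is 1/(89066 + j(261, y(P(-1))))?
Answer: 7814/734542419 + 261*I/489694946 ≈ 1.0638e-5 + 5.3298e-7*I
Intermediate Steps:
y(v) = 18 + 6*v (y(v) = 6*(v - 1*(-3)) = 6*(v + 3) = 6*(3 + v) = 18 + 6*v)
j(q, E) = 4 + E*q (j(q, E) = 4 + q*E = 4 + E*q)
1/(89066 + j(261, y(P(-1)))) = 1/(89066 + (4 + (18 + 6*(-3*I))*261)) = 1/(89066 + (4 + (18 - 18*I)*261)) = 1/(89066 + (4 + (4698 - 4698*I))) = 1/(89066 + (4702 - 4698*I)) = 1/(93768 - 4698*I) = (93768 + 4698*I)/8814509028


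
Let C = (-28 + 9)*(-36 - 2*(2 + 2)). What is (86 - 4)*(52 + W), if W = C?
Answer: 72816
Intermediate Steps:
C = 836 (C = -19*(-36 - 2*4) = -19*(-36 - 8) = -19*(-44) = 836)
W = 836
(86 - 4)*(52 + W) = (86 - 4)*(52 + 836) = 82*888 = 72816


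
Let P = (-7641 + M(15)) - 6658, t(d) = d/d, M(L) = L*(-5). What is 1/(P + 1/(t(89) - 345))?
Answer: -344/4944657 ≈ -6.9570e-5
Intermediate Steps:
M(L) = -5*L
t(d) = 1
P = -14374 (P = (-7641 - 5*15) - 6658 = (-7641 - 75) - 6658 = -7716 - 6658 = -14374)
1/(P + 1/(t(89) - 345)) = 1/(-14374 + 1/(1 - 345)) = 1/(-14374 + 1/(-344)) = 1/(-14374 - 1/344) = 1/(-4944657/344) = -344/4944657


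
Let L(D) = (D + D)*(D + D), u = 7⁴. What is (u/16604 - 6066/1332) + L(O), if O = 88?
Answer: 2718190673/87764 ≈ 30972.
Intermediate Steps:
u = 2401
L(D) = 4*D² (L(D) = (2*D)*(2*D) = 4*D²)
(u/16604 - 6066/1332) + L(O) = (2401/16604 - 6066/1332) + 4*88² = (2401*(1/16604) - 6066*1/1332) + 4*7744 = (343/2372 - 337/74) + 30976 = -386991/87764 + 30976 = 2718190673/87764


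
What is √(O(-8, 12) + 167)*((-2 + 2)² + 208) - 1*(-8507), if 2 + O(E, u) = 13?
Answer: 8507 + 208*√178 ≈ 11282.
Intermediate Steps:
O(E, u) = 11 (O(E, u) = -2 + 13 = 11)
√(O(-8, 12) + 167)*((-2 + 2)² + 208) - 1*(-8507) = √(11 + 167)*((-2 + 2)² + 208) - 1*(-8507) = √178*(0² + 208) + 8507 = √178*(0 + 208) + 8507 = √178*208 + 8507 = 208*√178 + 8507 = 8507 + 208*√178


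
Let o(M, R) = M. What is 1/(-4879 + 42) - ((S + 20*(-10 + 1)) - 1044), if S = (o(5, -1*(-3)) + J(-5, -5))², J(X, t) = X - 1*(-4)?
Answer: 5843095/4837 ≈ 1208.0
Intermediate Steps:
J(X, t) = 4 + X (J(X, t) = X + 4 = 4 + X)
S = 16 (S = (5 + (4 - 5))² = (5 - 1)² = 4² = 16)
1/(-4879 + 42) - ((S + 20*(-10 + 1)) - 1044) = 1/(-4879 + 42) - ((16 + 20*(-10 + 1)) - 1044) = 1/(-4837) - ((16 + 20*(-9)) - 1044) = -1/4837 - ((16 - 180) - 1044) = -1/4837 - (-164 - 1044) = -1/4837 - 1*(-1208) = -1/4837 + 1208 = 5843095/4837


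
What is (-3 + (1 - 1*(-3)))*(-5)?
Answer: -5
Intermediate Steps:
(-3 + (1 - 1*(-3)))*(-5) = (-3 + (1 + 3))*(-5) = (-3 + 4)*(-5) = 1*(-5) = -5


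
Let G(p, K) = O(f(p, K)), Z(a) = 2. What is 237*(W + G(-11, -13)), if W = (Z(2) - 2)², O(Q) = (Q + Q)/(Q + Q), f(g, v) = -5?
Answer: 237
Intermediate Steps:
O(Q) = 1 (O(Q) = (2*Q)/((2*Q)) = (2*Q)*(1/(2*Q)) = 1)
G(p, K) = 1
W = 0 (W = (2 - 2)² = 0² = 0)
237*(W + G(-11, -13)) = 237*(0 + 1) = 237*1 = 237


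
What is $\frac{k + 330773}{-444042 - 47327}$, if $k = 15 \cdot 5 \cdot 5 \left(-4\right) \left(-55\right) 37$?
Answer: $- \frac{3383273}{491369} \approx -6.8854$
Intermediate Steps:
$k = 3052500$ ($k = 15 \cdot 25 \left(-4\right) \left(-55\right) 37 = 15 \left(-100\right) \left(-55\right) 37 = \left(-1500\right) \left(-55\right) 37 = 82500 \cdot 37 = 3052500$)
$\frac{k + 330773}{-444042 - 47327} = \frac{3052500 + 330773}{-444042 - 47327} = \frac{3383273}{-491369} = 3383273 \left(- \frac{1}{491369}\right) = - \frac{3383273}{491369}$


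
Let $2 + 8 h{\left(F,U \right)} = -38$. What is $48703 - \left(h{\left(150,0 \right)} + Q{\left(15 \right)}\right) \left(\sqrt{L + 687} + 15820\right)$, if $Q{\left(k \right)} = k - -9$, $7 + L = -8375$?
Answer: $-251877 - 171 i \sqrt{95} \approx -2.5188 \cdot 10^{5} - 1666.7 i$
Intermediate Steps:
$L = -8382$ ($L = -7 - 8375 = -8382$)
$h{\left(F,U \right)} = -5$ ($h{\left(F,U \right)} = - \frac{1}{4} + \frac{1}{8} \left(-38\right) = - \frac{1}{4} - \frac{19}{4} = -5$)
$Q{\left(k \right)} = 9 + k$ ($Q{\left(k \right)} = k + 9 = 9 + k$)
$48703 - \left(h{\left(150,0 \right)} + Q{\left(15 \right)}\right) \left(\sqrt{L + 687} + 15820\right) = 48703 - \left(-5 + \left(9 + 15\right)\right) \left(\sqrt{-8382 + 687} + 15820\right) = 48703 - \left(-5 + 24\right) \left(\sqrt{-7695} + 15820\right) = 48703 - 19 \left(9 i \sqrt{95} + 15820\right) = 48703 - 19 \left(15820 + 9 i \sqrt{95}\right) = 48703 - \left(300580 + 171 i \sqrt{95}\right) = -251877 - 171 i \sqrt{95}$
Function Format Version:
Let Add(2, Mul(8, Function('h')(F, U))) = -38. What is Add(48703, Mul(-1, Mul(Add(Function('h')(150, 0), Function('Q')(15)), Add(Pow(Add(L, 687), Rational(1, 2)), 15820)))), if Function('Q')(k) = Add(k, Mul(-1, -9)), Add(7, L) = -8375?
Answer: Add(-251877, Mul(-171, I, Pow(95, Rational(1, 2)))) ≈ Add(-2.5188e+5, Mul(-1666.7, I))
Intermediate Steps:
L = -8382 (L = Add(-7, -8375) = -8382)
Function('h')(F, U) = -5 (Function('h')(F, U) = Add(Rational(-1, 4), Mul(Rational(1, 8), -38)) = Add(Rational(-1, 4), Rational(-19, 4)) = -5)
Function('Q')(k) = Add(9, k) (Function('Q')(k) = Add(k, 9) = Add(9, k))
Add(48703, Mul(-1, Mul(Add(Function('h')(150, 0), Function('Q')(15)), Add(Pow(Add(L, 687), Rational(1, 2)), 15820)))) = Add(48703, Mul(-1, Mul(Add(-5, Add(9, 15)), Add(Pow(Add(-8382, 687), Rational(1, 2)), 15820)))) = Add(48703, Mul(-1, Mul(Add(-5, 24), Add(Pow(-7695, Rational(1, 2)), 15820)))) = Add(48703, Mul(-1, Mul(19, Add(Mul(9, I, Pow(95, Rational(1, 2))), 15820)))) = Add(48703, Mul(-1, Mul(19, Add(15820, Mul(9, I, Pow(95, Rational(1, 2))))))) = Add(48703, Mul(-1, Add(300580, Mul(171, I, Pow(95, Rational(1, 2)))))) = Add(48703, Add(-300580, Mul(-171, I, Pow(95, Rational(1, 2))))) = Add(-251877, Mul(-171, I, Pow(95, Rational(1, 2))))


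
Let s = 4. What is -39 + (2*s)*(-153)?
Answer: -1263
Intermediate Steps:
-39 + (2*s)*(-153) = -39 + (2*4)*(-153) = -39 + 8*(-153) = -39 - 1224 = -1263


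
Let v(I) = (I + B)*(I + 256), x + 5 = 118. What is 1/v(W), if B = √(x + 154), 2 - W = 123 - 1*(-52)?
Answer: -173/2461946 - √267/2461946 ≈ -7.6907e-5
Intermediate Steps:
x = 113 (x = -5 + 118 = 113)
W = -173 (W = 2 - (123 - 1*(-52)) = 2 - (123 + 52) = 2 - 1*175 = 2 - 175 = -173)
B = √267 (B = √(113 + 154) = √267 ≈ 16.340)
v(I) = (256 + I)*(I + √267) (v(I) = (I + √267)*(I + 256) = (I + √267)*(256 + I) = (256 + I)*(I + √267))
1/v(W) = 1/((-173)² + 256*(-173) + 256*√267 - 173*√267) = 1/(29929 - 44288 + 256*√267 - 173*√267) = 1/(-14359 + 83*√267)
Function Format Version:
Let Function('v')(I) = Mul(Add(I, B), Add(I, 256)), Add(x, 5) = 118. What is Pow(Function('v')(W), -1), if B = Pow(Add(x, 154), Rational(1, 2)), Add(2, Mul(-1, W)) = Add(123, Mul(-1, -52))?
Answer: Add(Rational(-173, 2461946), Mul(Rational(-1, 2461946), Pow(267, Rational(1, 2)))) ≈ -7.6907e-5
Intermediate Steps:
x = 113 (x = Add(-5, 118) = 113)
W = -173 (W = Add(2, Mul(-1, Add(123, Mul(-1, -52)))) = Add(2, Mul(-1, Add(123, 52))) = Add(2, Mul(-1, 175)) = Add(2, -175) = -173)
B = Pow(267, Rational(1, 2)) (B = Pow(Add(113, 154), Rational(1, 2)) = Pow(267, Rational(1, 2)) ≈ 16.340)
Function('v')(I) = Mul(Add(256, I), Add(I, Pow(267, Rational(1, 2)))) (Function('v')(I) = Mul(Add(I, Pow(267, Rational(1, 2))), Add(I, 256)) = Mul(Add(I, Pow(267, Rational(1, 2))), Add(256, I)) = Mul(Add(256, I), Add(I, Pow(267, Rational(1, 2)))))
Pow(Function('v')(W), -1) = Pow(Add(Pow(-173, 2), Mul(256, -173), Mul(256, Pow(267, Rational(1, 2))), Mul(-173, Pow(267, Rational(1, 2)))), -1) = Pow(Add(29929, -44288, Mul(256, Pow(267, Rational(1, 2))), Mul(-173, Pow(267, Rational(1, 2)))), -1) = Pow(Add(-14359, Mul(83, Pow(267, Rational(1, 2)))), -1)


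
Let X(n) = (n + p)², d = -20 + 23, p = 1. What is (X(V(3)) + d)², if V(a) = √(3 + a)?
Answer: 124 + 40*√6 ≈ 221.98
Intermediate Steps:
d = 3
X(n) = (1 + n)² (X(n) = (n + 1)² = (1 + n)²)
(X(V(3)) + d)² = ((1 + √(3 + 3))² + 3)² = ((1 + √6)² + 3)² = (3 + (1 + √6)²)²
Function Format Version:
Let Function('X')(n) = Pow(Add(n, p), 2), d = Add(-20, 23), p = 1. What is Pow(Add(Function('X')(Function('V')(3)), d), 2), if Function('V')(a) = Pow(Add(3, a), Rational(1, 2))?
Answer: Add(124, Mul(40, Pow(6, Rational(1, 2)))) ≈ 221.98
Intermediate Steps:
d = 3
Function('X')(n) = Pow(Add(1, n), 2) (Function('X')(n) = Pow(Add(n, 1), 2) = Pow(Add(1, n), 2))
Pow(Add(Function('X')(Function('V')(3)), d), 2) = Pow(Add(Pow(Add(1, Pow(Add(3, 3), Rational(1, 2))), 2), 3), 2) = Pow(Add(Pow(Add(1, Pow(6, Rational(1, 2))), 2), 3), 2) = Pow(Add(3, Pow(Add(1, Pow(6, Rational(1, 2))), 2)), 2)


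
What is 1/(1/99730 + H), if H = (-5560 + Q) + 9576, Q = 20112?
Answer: 99730/2406285441 ≈ 4.1446e-5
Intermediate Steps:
H = 24128 (H = (-5560 + 20112) + 9576 = 14552 + 9576 = 24128)
1/(1/99730 + H) = 1/(1/99730 + 24128) = 1/(2406285441/99730) = 99730/2406285441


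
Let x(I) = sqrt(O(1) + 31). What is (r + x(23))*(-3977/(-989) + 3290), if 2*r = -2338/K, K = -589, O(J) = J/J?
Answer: 3808353003/582521 + 13031148*sqrt(2)/989 ≈ 25172.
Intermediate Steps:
O(J) = 1
x(I) = 4*sqrt(2) (x(I) = sqrt(1 + 31) = sqrt(32) = 4*sqrt(2))
r = 1169/589 (r = (-2338/(-589))/2 = (-2338*(-1/589))/2 = (1/2)*(2338/589) = 1169/589 ≈ 1.9847)
(r + x(23))*(-3977/(-989) + 3290) = (1169/589 + 4*sqrt(2))*(-3977/(-989) + 3290) = (1169/589 + 4*sqrt(2))*(-3977*(-1/989) + 3290) = (1169/589 + 4*sqrt(2))*(3977/989 + 3290) = (1169/589 + 4*sqrt(2))*(3257787/989) = 3808353003/582521 + 13031148*sqrt(2)/989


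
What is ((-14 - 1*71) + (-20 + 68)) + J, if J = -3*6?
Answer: -55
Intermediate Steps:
J = -18
((-14 - 1*71) + (-20 + 68)) + J = ((-14 - 1*71) + (-20 + 68)) - 18 = ((-14 - 71) + 48) - 18 = (-85 + 48) - 18 = -37 - 18 = -55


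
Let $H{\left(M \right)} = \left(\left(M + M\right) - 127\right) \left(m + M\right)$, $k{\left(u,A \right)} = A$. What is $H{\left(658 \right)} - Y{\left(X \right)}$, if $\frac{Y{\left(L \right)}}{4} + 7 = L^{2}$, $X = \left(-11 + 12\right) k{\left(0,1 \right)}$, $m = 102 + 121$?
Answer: $1047533$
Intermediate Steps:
$m = 223$
$H{\left(M \right)} = \left(-127 + 2 M\right) \left(223 + M\right)$ ($H{\left(M \right)} = \left(\left(M + M\right) - 127\right) \left(223 + M\right) = \left(2 M - 127\right) \left(223 + M\right) = \left(-127 + 2 M\right) \left(223 + M\right)$)
$X = 1$ ($X = \left(-11 + 12\right) 1 = 1 \cdot 1 = 1$)
$Y{\left(L \right)} = -28 + 4 L^{2}$
$H{\left(658 \right)} - Y{\left(X \right)} = \left(-28321 + 2 \cdot 658^{2} + 319 \cdot 658\right) - \left(-28 + 4 \cdot 1^{2}\right) = \left(-28321 + 2 \cdot 432964 + 209902\right) - \left(-28 + 4 \cdot 1\right) = \left(-28321 + 865928 + 209902\right) - \left(-28 + 4\right) = 1047509 - -24 = 1047509 + 24 = 1047533$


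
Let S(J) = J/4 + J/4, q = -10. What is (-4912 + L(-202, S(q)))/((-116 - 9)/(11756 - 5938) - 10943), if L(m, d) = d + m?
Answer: 29782342/63666499 ≈ 0.46779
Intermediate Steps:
S(J) = J/2 (S(J) = J*(¼) + J*(¼) = J/4 + J/4 = J/2)
(-4912 + L(-202, S(q)))/((-116 - 9)/(11756 - 5938) - 10943) = (-4912 + ((½)*(-10) - 202))/((-116 - 9)/(11756 - 5938) - 10943) = (-4912 + (-5 - 202))/(-125/5818 - 10943) = (-4912 - 207)/(-125*1/5818 - 10943) = -5119/(-125/5818 - 10943) = -5119/(-63666499/5818) = -5119*(-5818/63666499) = 29782342/63666499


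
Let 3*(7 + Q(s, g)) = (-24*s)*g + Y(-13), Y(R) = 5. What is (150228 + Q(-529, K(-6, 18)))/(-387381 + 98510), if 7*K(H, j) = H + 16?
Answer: -3281636/6066291 ≈ -0.54096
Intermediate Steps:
K(H, j) = 16/7 + H/7 (K(H, j) = (H + 16)/7 = (16 + H)/7 = 16/7 + H/7)
Q(s, g) = -16/3 - 8*g*s (Q(s, g) = -7 + ((-24*s)*g + 5)/3 = -7 + (-24*g*s + 5)/3 = -7 + (5 - 24*g*s)/3 = -7 + (5/3 - 8*g*s) = -16/3 - 8*g*s)
(150228 + Q(-529, K(-6, 18)))/(-387381 + 98510) = (150228 + (-16/3 - 8*(16/7 + (⅐)*(-6))*(-529)))/(-387381 + 98510) = (150228 + (-16/3 - 8*(16/7 - 6/7)*(-529)))/(-288871) = (150228 + (-16/3 - 8*10/7*(-529)))*(-1/288871) = (150228 + (-16/3 + 42320/7))*(-1/288871) = (150228 + 126848/21)*(-1/288871) = (3281636/21)*(-1/288871) = -3281636/6066291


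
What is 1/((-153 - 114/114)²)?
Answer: 1/23716 ≈ 4.2166e-5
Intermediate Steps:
1/((-153 - 114/114)²) = 1/((-153 - 114*1/114)²) = 1/((-153 - 1)²) = 1/((-154)²) = 1/23716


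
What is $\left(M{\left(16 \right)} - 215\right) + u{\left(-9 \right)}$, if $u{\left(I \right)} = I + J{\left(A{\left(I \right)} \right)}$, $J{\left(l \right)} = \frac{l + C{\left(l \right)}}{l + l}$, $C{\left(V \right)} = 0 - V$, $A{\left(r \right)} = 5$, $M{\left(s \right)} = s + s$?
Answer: $-192$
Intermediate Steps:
$M{\left(s \right)} = 2 s$
$C{\left(V \right)} = - V$
$J{\left(l \right)} = 0$ ($J{\left(l \right)} = \frac{l - l}{l + l} = \frac{0}{2 l} = 0 \frac{1}{2 l} = 0$)
$u{\left(I \right)} = I$ ($u{\left(I \right)} = I + 0 = I$)
$\left(M{\left(16 \right)} - 215\right) + u{\left(-9 \right)} = \left(2 \cdot 16 - 215\right) - 9 = \left(32 - 215\right) - 9 = -183 - 9 = -192$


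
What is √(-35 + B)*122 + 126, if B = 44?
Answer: 492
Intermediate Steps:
√(-35 + B)*122 + 126 = √(-35 + 44)*122 + 126 = √9*122 + 126 = 3*122 + 126 = 366 + 126 = 492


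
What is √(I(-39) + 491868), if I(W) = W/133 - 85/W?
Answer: 10*√132337440417/5187 ≈ 701.33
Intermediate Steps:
I(W) = -85/W + W/133 (I(W) = W*(1/133) - 85/W = W/133 - 85/W = -85/W + W/133)
√(I(-39) + 491868) = √((-85/(-39) + (1/133)*(-39)) + 491868) = √((-85*(-1/39) - 39/133) + 491868) = √((85/39 - 39/133) + 491868) = √(9784/5187 + 491868) = √(2551329100/5187) = 10*√132337440417/5187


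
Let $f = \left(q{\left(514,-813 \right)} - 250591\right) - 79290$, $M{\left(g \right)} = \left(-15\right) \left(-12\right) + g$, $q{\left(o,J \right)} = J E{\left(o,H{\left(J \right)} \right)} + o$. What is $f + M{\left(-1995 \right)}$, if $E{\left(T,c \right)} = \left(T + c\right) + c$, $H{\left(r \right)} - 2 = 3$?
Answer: $-757194$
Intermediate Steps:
$H{\left(r \right)} = 5$ ($H{\left(r \right)} = 2 + 3 = 5$)
$E{\left(T,c \right)} = T + 2 c$
$q{\left(o,J \right)} = o + J \left(10 + o\right)$ ($q{\left(o,J \right)} = J \left(o + 2 \cdot 5\right) + o = J \left(o + 10\right) + o = J \left(10 + o\right) + o = o + J \left(10 + o\right)$)
$M{\left(g \right)} = 180 + g$
$f = -755379$ ($f = \left(\left(514 - 813 \left(10 + 514\right)\right) - 250591\right) - 79290 = \left(\left(514 - 426012\right) - 250591\right) - 79290 = \left(-425498 - 250591\right) - 79290 = -676089 - 79290 = -755379$)
$f + M{\left(-1995 \right)} = -755379 + \left(180 - 1995\right) = -755379 - 1815 = -757194$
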